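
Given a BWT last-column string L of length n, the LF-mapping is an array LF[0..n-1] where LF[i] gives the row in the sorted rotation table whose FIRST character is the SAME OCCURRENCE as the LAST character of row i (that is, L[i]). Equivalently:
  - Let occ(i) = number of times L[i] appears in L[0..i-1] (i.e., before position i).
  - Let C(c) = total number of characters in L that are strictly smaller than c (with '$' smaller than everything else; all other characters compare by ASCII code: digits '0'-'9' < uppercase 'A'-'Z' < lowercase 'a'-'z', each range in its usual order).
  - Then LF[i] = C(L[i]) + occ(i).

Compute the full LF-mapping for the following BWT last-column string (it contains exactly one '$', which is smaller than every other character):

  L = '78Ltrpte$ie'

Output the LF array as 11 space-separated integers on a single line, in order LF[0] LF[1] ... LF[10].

Answer: 1 2 3 9 8 7 10 4 0 6 5

Derivation:
Char counts: '$':1, '7':1, '8':1, 'L':1, 'e':2, 'i':1, 'p':1, 'r':1, 't':2
C (first-col start): C('$')=0, C('7')=1, C('8')=2, C('L')=3, C('e')=4, C('i')=6, C('p')=7, C('r')=8, C('t')=9
L[0]='7': occ=0, LF[0]=C('7')+0=1+0=1
L[1]='8': occ=0, LF[1]=C('8')+0=2+0=2
L[2]='L': occ=0, LF[2]=C('L')+0=3+0=3
L[3]='t': occ=0, LF[3]=C('t')+0=9+0=9
L[4]='r': occ=0, LF[4]=C('r')+0=8+0=8
L[5]='p': occ=0, LF[5]=C('p')+0=7+0=7
L[6]='t': occ=1, LF[6]=C('t')+1=9+1=10
L[7]='e': occ=0, LF[7]=C('e')+0=4+0=4
L[8]='$': occ=0, LF[8]=C('$')+0=0+0=0
L[9]='i': occ=0, LF[9]=C('i')+0=6+0=6
L[10]='e': occ=1, LF[10]=C('e')+1=4+1=5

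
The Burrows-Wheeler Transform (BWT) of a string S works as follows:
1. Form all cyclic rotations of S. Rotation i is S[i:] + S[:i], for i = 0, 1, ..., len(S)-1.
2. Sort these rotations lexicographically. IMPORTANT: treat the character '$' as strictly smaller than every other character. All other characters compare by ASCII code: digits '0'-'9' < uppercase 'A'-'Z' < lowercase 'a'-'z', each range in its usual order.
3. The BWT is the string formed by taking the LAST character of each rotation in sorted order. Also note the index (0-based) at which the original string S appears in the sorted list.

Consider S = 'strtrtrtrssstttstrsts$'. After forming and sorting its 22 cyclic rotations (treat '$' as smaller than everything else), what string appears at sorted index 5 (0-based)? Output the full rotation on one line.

Answer: rtrtrtrssstttstrsts$st

Derivation:
All 22 rotations (rotation i = S[i:]+S[:i]):
  rot[0] = strtrtrtrssstttstrsts$
  rot[1] = trtrtrtrssstttstrsts$s
  rot[2] = rtrtrtrssstttstrsts$st
  rot[3] = trtrtrssstttstrsts$str
  rot[4] = rtrtrssstttstrsts$strt
  rot[5] = trtrssstttstrsts$strtr
  rot[6] = rtrssstttstrsts$strtrt
  rot[7] = trssstttstrsts$strtrtr
  rot[8] = rssstttstrsts$strtrtrt
  rot[9] = ssstttstrsts$strtrtrtr
  rot[10] = sstttstrsts$strtrtrtrs
  rot[11] = stttstrsts$strtrtrtrss
  rot[12] = tttstrsts$strtrtrtrsss
  rot[13] = ttstrsts$strtrtrtrssst
  rot[14] = tstrsts$strtrtrtrssstt
  rot[15] = strsts$strtrtrtrsssttt
  rot[16] = trsts$strtrtrtrsssttts
  rot[17] = rsts$strtrtrtrssstttst
  rot[18] = sts$strtrtrtrssstttstr
  rot[19] = ts$strtrtrtrssstttstrs
  rot[20] = s$strtrtrtrssstttstrst
  rot[21] = $strtrtrtrssstttstrsts
Sorted (with $ < everything):
  sorted[0] = $strtrtrtrssstttstrsts
  sorted[1] = rssstttstrsts$strtrtrt
  sorted[2] = rsts$strtrtrtrssstttst
  sorted[3] = rtrssstttstrsts$strtrt
  sorted[4] = rtrtrssstttstrsts$strt
  sorted[5] = rtrtrtrssstttstrsts$st
  sorted[6] = s$strtrtrtrssstttstrst
  sorted[7] = ssstttstrsts$strtrtrtr
  sorted[8] = sstttstrsts$strtrtrtrs
  sorted[9] = strsts$strtrtrtrsssttt
  sorted[10] = strtrtrtrssstttstrsts$
  sorted[11] = sts$strtrtrtrssstttstr
  sorted[12] = stttstrsts$strtrtrtrss
  sorted[13] = trssstttstrsts$strtrtr
  sorted[14] = trsts$strtrtrtrsssttts
  sorted[15] = trtrssstttstrsts$strtr
  sorted[16] = trtrtrssstttstrsts$str
  sorted[17] = trtrtrtrssstttstrsts$s
  sorted[18] = ts$strtrtrtrssstttstrs
  sorted[19] = tstrsts$strtrtrtrssstt
  sorted[20] = ttstrsts$strtrtrtrssst
  sorted[21] = tttstrsts$strtrtrtrsss
sorted[5] = rtrtrtrssstttstrsts$st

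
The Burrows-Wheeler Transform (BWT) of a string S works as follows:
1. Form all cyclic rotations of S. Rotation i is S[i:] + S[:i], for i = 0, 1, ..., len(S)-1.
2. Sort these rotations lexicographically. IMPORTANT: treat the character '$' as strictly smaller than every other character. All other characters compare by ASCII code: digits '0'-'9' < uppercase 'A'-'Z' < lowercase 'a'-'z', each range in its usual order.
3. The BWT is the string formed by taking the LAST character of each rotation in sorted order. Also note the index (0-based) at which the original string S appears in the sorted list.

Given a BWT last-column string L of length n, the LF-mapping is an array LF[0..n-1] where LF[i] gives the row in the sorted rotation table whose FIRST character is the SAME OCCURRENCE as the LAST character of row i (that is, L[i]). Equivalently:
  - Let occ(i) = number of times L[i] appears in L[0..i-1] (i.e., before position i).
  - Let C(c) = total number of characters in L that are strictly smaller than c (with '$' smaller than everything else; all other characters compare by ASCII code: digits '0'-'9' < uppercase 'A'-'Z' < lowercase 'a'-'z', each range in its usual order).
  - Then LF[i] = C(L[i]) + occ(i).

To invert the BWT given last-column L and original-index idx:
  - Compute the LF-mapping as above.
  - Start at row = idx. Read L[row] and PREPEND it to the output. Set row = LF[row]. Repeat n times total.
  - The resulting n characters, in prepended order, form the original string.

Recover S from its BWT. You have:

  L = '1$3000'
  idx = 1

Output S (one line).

LF mapping: 4 0 5 1 2 3
Walk LF starting at row 1, prepending L[row]:
  step 1: row=1, L[1]='$', prepend. Next row=LF[1]=0
  step 2: row=0, L[0]='1', prepend. Next row=LF[0]=4
  step 3: row=4, L[4]='0', prepend. Next row=LF[4]=2
  step 4: row=2, L[2]='3', prepend. Next row=LF[2]=5
  step 5: row=5, L[5]='0', prepend. Next row=LF[5]=3
  step 6: row=3, L[3]='0', prepend. Next row=LF[3]=1
Reversed output: 00301$

Answer: 00301$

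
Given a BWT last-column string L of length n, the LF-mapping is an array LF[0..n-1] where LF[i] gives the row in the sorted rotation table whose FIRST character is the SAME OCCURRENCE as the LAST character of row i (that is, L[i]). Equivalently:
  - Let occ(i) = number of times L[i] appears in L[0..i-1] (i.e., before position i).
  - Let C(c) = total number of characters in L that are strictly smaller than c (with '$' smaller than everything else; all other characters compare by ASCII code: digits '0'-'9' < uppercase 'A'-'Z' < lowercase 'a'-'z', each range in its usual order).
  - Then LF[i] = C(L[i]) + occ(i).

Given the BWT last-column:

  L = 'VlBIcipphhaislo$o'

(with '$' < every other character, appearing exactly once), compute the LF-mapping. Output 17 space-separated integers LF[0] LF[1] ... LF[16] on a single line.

Char counts: '$':1, 'B':1, 'I':1, 'V':1, 'a':1, 'c':1, 'h':2, 'i':2, 'l':2, 'o':2, 'p':2, 's':1
C (first-col start): C('$')=0, C('B')=1, C('I')=2, C('V')=3, C('a')=4, C('c')=5, C('h')=6, C('i')=8, C('l')=10, C('o')=12, C('p')=14, C('s')=16
L[0]='V': occ=0, LF[0]=C('V')+0=3+0=3
L[1]='l': occ=0, LF[1]=C('l')+0=10+0=10
L[2]='B': occ=0, LF[2]=C('B')+0=1+0=1
L[3]='I': occ=0, LF[3]=C('I')+0=2+0=2
L[4]='c': occ=0, LF[4]=C('c')+0=5+0=5
L[5]='i': occ=0, LF[5]=C('i')+0=8+0=8
L[6]='p': occ=0, LF[6]=C('p')+0=14+0=14
L[7]='p': occ=1, LF[7]=C('p')+1=14+1=15
L[8]='h': occ=0, LF[8]=C('h')+0=6+0=6
L[9]='h': occ=1, LF[9]=C('h')+1=6+1=7
L[10]='a': occ=0, LF[10]=C('a')+0=4+0=4
L[11]='i': occ=1, LF[11]=C('i')+1=8+1=9
L[12]='s': occ=0, LF[12]=C('s')+0=16+0=16
L[13]='l': occ=1, LF[13]=C('l')+1=10+1=11
L[14]='o': occ=0, LF[14]=C('o')+0=12+0=12
L[15]='$': occ=0, LF[15]=C('$')+0=0+0=0
L[16]='o': occ=1, LF[16]=C('o')+1=12+1=13

Answer: 3 10 1 2 5 8 14 15 6 7 4 9 16 11 12 0 13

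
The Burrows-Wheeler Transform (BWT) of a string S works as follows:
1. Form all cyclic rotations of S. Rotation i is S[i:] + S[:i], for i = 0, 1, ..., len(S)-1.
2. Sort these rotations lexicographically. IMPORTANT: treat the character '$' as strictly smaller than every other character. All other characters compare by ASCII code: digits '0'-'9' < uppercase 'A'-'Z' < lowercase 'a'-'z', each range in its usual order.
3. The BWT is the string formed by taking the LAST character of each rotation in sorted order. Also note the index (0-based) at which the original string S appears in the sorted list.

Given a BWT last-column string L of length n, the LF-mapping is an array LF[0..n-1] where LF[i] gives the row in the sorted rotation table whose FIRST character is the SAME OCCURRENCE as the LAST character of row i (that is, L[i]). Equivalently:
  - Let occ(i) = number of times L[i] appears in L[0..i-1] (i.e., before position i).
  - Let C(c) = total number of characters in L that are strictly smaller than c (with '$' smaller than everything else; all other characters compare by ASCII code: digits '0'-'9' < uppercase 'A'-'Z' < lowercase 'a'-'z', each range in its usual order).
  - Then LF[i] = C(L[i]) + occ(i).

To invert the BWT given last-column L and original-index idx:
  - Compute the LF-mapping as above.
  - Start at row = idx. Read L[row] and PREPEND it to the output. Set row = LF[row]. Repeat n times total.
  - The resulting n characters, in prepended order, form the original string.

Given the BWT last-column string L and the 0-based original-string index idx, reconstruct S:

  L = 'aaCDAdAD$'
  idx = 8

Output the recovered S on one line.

Answer: dDaADCAa$

Derivation:
LF mapping: 6 7 3 4 1 8 2 5 0
Walk LF starting at row 8, prepending L[row]:
  step 1: row=8, L[8]='$', prepend. Next row=LF[8]=0
  step 2: row=0, L[0]='a', prepend. Next row=LF[0]=6
  step 3: row=6, L[6]='A', prepend. Next row=LF[6]=2
  step 4: row=2, L[2]='C', prepend. Next row=LF[2]=3
  step 5: row=3, L[3]='D', prepend. Next row=LF[3]=4
  step 6: row=4, L[4]='A', prepend. Next row=LF[4]=1
  step 7: row=1, L[1]='a', prepend. Next row=LF[1]=7
  step 8: row=7, L[7]='D', prepend. Next row=LF[7]=5
  step 9: row=5, L[5]='d', prepend. Next row=LF[5]=8
Reversed output: dDaADCAa$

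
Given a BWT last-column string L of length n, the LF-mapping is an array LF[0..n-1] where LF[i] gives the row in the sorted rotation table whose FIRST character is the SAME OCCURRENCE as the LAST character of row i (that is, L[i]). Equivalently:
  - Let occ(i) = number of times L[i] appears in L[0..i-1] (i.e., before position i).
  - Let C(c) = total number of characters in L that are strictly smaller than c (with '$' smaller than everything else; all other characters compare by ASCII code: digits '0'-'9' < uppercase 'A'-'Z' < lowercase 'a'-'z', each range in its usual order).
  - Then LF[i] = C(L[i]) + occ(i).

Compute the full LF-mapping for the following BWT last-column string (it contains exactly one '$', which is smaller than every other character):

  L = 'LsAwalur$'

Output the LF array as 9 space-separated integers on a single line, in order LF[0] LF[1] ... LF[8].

Char counts: '$':1, 'A':1, 'L':1, 'a':1, 'l':1, 'r':1, 's':1, 'u':1, 'w':1
C (first-col start): C('$')=0, C('A')=1, C('L')=2, C('a')=3, C('l')=4, C('r')=5, C('s')=6, C('u')=7, C('w')=8
L[0]='L': occ=0, LF[0]=C('L')+0=2+0=2
L[1]='s': occ=0, LF[1]=C('s')+0=6+0=6
L[2]='A': occ=0, LF[2]=C('A')+0=1+0=1
L[3]='w': occ=0, LF[3]=C('w')+0=8+0=8
L[4]='a': occ=0, LF[4]=C('a')+0=3+0=3
L[5]='l': occ=0, LF[5]=C('l')+0=4+0=4
L[6]='u': occ=0, LF[6]=C('u')+0=7+0=7
L[7]='r': occ=0, LF[7]=C('r')+0=5+0=5
L[8]='$': occ=0, LF[8]=C('$')+0=0+0=0

Answer: 2 6 1 8 3 4 7 5 0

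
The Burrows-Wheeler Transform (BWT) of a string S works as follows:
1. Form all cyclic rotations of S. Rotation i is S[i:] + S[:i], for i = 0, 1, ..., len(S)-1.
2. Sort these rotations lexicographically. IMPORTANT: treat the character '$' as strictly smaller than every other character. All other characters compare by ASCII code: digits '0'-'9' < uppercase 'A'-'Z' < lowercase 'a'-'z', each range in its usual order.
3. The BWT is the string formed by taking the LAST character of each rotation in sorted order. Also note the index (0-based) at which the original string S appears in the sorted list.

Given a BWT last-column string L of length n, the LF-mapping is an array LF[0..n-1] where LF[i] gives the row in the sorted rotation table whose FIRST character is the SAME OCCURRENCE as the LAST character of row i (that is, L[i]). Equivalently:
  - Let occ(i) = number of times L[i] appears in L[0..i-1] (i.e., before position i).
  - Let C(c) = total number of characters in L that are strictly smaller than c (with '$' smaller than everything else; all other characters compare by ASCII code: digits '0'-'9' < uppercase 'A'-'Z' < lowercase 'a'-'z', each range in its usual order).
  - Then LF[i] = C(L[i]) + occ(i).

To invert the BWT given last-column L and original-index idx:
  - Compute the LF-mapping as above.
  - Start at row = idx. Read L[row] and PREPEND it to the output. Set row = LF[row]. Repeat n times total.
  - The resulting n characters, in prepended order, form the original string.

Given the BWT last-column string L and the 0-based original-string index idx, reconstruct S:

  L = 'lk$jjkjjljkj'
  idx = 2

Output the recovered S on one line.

Answer: jjkjjjlkjkl$

Derivation:
LF mapping: 10 7 0 1 2 8 3 4 11 5 9 6
Walk LF starting at row 2, prepending L[row]:
  step 1: row=2, L[2]='$', prepend. Next row=LF[2]=0
  step 2: row=0, L[0]='l', prepend. Next row=LF[0]=10
  step 3: row=10, L[10]='k', prepend. Next row=LF[10]=9
  step 4: row=9, L[9]='j', prepend. Next row=LF[9]=5
  step 5: row=5, L[5]='k', prepend. Next row=LF[5]=8
  step 6: row=8, L[8]='l', prepend. Next row=LF[8]=11
  step 7: row=11, L[11]='j', prepend. Next row=LF[11]=6
  step 8: row=6, L[6]='j', prepend. Next row=LF[6]=3
  step 9: row=3, L[3]='j', prepend. Next row=LF[3]=1
  step 10: row=1, L[1]='k', prepend. Next row=LF[1]=7
  step 11: row=7, L[7]='j', prepend. Next row=LF[7]=4
  step 12: row=4, L[4]='j', prepend. Next row=LF[4]=2
Reversed output: jjkjjjlkjkl$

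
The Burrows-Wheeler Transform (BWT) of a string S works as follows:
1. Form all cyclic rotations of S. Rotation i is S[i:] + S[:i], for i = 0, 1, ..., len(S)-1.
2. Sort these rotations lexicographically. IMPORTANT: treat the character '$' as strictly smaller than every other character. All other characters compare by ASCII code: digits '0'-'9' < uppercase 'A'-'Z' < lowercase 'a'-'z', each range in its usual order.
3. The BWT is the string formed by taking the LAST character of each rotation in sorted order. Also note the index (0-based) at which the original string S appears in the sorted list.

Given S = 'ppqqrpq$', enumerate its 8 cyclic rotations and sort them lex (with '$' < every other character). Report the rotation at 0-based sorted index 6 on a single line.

All 8 rotations (rotation i = S[i:]+S[:i]):
  rot[0] = ppqqrpq$
  rot[1] = pqqrpq$p
  rot[2] = qqrpq$pp
  rot[3] = qrpq$ppq
  rot[4] = rpq$ppqq
  rot[5] = pq$ppqqr
  rot[6] = q$ppqqrp
  rot[7] = $ppqqrpq
Sorted (with $ < everything):
  sorted[0] = $ppqqrpq
  sorted[1] = ppqqrpq$
  sorted[2] = pq$ppqqr
  sorted[3] = pqqrpq$p
  sorted[4] = q$ppqqrp
  sorted[5] = qqrpq$pp
  sorted[6] = qrpq$ppq
  sorted[7] = rpq$ppqq
sorted[6] = qrpq$ppq

Answer: qrpq$ppq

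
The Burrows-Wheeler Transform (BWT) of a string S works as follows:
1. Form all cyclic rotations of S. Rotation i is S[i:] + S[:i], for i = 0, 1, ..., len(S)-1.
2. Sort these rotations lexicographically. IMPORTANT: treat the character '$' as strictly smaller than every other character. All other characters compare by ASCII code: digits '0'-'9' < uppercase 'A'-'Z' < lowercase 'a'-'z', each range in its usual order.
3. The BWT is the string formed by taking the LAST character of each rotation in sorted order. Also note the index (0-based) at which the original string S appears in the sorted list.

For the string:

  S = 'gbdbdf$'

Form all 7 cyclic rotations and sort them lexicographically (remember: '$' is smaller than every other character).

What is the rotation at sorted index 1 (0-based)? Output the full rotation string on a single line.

All 7 rotations (rotation i = S[i:]+S[:i]):
  rot[0] = gbdbdf$
  rot[1] = bdbdf$g
  rot[2] = dbdf$gb
  rot[3] = bdf$gbd
  rot[4] = df$gbdb
  rot[5] = f$gbdbd
  rot[6] = $gbdbdf
Sorted (with $ < everything):
  sorted[0] = $gbdbdf
  sorted[1] = bdbdf$g
  sorted[2] = bdf$gbd
  sorted[3] = dbdf$gb
  sorted[4] = df$gbdb
  sorted[5] = f$gbdbd
  sorted[6] = gbdbdf$
sorted[1] = bdbdf$g

Answer: bdbdf$g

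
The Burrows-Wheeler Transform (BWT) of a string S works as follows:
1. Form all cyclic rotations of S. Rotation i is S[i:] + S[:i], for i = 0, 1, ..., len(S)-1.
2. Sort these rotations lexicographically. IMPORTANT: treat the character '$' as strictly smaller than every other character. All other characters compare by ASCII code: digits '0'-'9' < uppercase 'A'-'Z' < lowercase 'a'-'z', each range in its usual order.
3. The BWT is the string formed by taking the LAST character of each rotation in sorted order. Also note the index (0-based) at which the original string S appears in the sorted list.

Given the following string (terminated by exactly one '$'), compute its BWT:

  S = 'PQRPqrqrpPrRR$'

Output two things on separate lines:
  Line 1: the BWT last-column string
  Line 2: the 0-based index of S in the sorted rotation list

All 14 rotations (rotation i = S[i:]+S[:i]):
  rot[0] = PQRPqrqrpPrRR$
  rot[1] = QRPqrqrpPrRR$P
  rot[2] = RPqrqrpPrRR$PQ
  rot[3] = PqrqrpPrRR$PQR
  rot[4] = qrqrpPrRR$PQRP
  rot[5] = rqrpPrRR$PQRPq
  rot[6] = qrpPrRR$PQRPqr
  rot[7] = rpPrRR$PQRPqrq
  rot[8] = pPrRR$PQRPqrqr
  rot[9] = PrRR$PQRPqrqrp
  rot[10] = rRR$PQRPqrqrpP
  rot[11] = RR$PQRPqrqrpPr
  rot[12] = R$PQRPqrqrpPrR
  rot[13] = $PQRPqrqrpPrRR
Sorted (with $ < everything):
  sorted[0] = $PQRPqrqrpPrRR  (last char: 'R')
  sorted[1] = PQRPqrqrpPrRR$  (last char: '$')
  sorted[2] = PqrqrpPrRR$PQR  (last char: 'R')
  sorted[3] = PrRR$PQRPqrqrp  (last char: 'p')
  sorted[4] = QRPqrqrpPrRR$P  (last char: 'P')
  sorted[5] = R$PQRPqrqrpPrR  (last char: 'R')
  sorted[6] = RPqrqrpPrRR$PQ  (last char: 'Q')
  sorted[7] = RR$PQRPqrqrpPr  (last char: 'r')
  sorted[8] = pPrRR$PQRPqrqr  (last char: 'r')
  sorted[9] = qrpPrRR$PQRPqr  (last char: 'r')
  sorted[10] = qrqrpPrRR$PQRP  (last char: 'P')
  sorted[11] = rRR$PQRPqrqrpP  (last char: 'P')
  sorted[12] = rpPrRR$PQRPqrq  (last char: 'q')
  sorted[13] = rqrpPrRR$PQRPq  (last char: 'q')
Last column: R$RpPRQrrrPPqq
Original string S is at sorted index 1

Answer: R$RpPRQrrrPPqq
1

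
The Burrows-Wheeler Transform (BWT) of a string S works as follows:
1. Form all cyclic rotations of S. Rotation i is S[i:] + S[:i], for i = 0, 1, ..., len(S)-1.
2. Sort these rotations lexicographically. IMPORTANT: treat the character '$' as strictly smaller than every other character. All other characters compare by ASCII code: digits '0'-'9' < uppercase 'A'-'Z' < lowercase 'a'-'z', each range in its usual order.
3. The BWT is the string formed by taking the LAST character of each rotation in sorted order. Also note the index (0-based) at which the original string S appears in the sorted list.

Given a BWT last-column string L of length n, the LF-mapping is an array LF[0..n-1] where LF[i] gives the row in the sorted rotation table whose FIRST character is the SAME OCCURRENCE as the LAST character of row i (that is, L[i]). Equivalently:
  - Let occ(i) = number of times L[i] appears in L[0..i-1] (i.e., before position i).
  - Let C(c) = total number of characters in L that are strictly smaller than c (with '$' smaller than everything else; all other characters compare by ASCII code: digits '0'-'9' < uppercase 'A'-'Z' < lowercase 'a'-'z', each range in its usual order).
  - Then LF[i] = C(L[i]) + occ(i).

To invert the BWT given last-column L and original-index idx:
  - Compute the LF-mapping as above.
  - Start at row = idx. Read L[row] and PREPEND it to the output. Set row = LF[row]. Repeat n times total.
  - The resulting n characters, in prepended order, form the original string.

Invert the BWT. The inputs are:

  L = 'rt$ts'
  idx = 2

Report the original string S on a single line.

Answer: sttr$

Derivation:
LF mapping: 1 3 0 4 2
Walk LF starting at row 2, prepending L[row]:
  step 1: row=2, L[2]='$', prepend. Next row=LF[2]=0
  step 2: row=0, L[0]='r', prepend. Next row=LF[0]=1
  step 3: row=1, L[1]='t', prepend. Next row=LF[1]=3
  step 4: row=3, L[3]='t', prepend. Next row=LF[3]=4
  step 5: row=4, L[4]='s', prepend. Next row=LF[4]=2
Reversed output: sttr$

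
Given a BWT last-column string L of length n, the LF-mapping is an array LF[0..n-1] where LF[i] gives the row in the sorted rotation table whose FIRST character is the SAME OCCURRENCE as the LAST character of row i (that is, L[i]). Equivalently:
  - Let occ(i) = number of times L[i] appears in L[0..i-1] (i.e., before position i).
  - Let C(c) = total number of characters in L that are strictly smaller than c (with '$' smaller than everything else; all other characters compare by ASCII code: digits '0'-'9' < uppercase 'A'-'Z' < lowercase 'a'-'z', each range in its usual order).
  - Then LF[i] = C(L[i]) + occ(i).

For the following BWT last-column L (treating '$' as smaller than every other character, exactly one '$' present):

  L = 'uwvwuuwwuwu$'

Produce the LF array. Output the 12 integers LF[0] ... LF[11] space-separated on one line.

Answer: 1 7 6 8 2 3 9 10 4 11 5 0

Derivation:
Char counts: '$':1, 'u':5, 'v':1, 'w':5
C (first-col start): C('$')=0, C('u')=1, C('v')=6, C('w')=7
L[0]='u': occ=0, LF[0]=C('u')+0=1+0=1
L[1]='w': occ=0, LF[1]=C('w')+0=7+0=7
L[2]='v': occ=0, LF[2]=C('v')+0=6+0=6
L[3]='w': occ=1, LF[3]=C('w')+1=7+1=8
L[4]='u': occ=1, LF[4]=C('u')+1=1+1=2
L[5]='u': occ=2, LF[5]=C('u')+2=1+2=3
L[6]='w': occ=2, LF[6]=C('w')+2=7+2=9
L[7]='w': occ=3, LF[7]=C('w')+3=7+3=10
L[8]='u': occ=3, LF[8]=C('u')+3=1+3=4
L[9]='w': occ=4, LF[9]=C('w')+4=7+4=11
L[10]='u': occ=4, LF[10]=C('u')+4=1+4=5
L[11]='$': occ=0, LF[11]=C('$')+0=0+0=0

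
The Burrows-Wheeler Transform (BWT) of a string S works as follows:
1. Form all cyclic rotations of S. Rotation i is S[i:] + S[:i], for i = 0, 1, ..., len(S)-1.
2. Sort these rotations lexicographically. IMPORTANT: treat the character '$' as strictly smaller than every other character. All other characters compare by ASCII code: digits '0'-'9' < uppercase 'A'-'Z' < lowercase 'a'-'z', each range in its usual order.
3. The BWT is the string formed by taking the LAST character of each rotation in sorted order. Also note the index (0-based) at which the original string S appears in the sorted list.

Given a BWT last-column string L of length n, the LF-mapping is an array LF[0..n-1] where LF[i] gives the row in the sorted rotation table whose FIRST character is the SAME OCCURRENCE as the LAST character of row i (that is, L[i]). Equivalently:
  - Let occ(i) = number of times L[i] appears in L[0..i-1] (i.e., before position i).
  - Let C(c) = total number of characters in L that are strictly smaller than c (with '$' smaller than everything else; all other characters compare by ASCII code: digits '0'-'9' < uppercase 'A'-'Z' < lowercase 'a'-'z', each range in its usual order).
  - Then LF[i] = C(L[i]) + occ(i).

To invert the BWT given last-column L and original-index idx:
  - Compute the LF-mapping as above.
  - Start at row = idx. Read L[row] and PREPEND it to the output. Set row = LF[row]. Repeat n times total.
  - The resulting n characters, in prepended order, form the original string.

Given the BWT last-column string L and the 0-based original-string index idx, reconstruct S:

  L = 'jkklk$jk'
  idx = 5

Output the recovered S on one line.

Answer: kkjklkj$

Derivation:
LF mapping: 1 3 4 7 5 0 2 6
Walk LF starting at row 5, prepending L[row]:
  step 1: row=5, L[5]='$', prepend. Next row=LF[5]=0
  step 2: row=0, L[0]='j', prepend. Next row=LF[0]=1
  step 3: row=1, L[1]='k', prepend. Next row=LF[1]=3
  step 4: row=3, L[3]='l', prepend. Next row=LF[3]=7
  step 5: row=7, L[7]='k', prepend. Next row=LF[7]=6
  step 6: row=6, L[6]='j', prepend. Next row=LF[6]=2
  step 7: row=2, L[2]='k', prepend. Next row=LF[2]=4
  step 8: row=4, L[4]='k', prepend. Next row=LF[4]=5
Reversed output: kkjklkj$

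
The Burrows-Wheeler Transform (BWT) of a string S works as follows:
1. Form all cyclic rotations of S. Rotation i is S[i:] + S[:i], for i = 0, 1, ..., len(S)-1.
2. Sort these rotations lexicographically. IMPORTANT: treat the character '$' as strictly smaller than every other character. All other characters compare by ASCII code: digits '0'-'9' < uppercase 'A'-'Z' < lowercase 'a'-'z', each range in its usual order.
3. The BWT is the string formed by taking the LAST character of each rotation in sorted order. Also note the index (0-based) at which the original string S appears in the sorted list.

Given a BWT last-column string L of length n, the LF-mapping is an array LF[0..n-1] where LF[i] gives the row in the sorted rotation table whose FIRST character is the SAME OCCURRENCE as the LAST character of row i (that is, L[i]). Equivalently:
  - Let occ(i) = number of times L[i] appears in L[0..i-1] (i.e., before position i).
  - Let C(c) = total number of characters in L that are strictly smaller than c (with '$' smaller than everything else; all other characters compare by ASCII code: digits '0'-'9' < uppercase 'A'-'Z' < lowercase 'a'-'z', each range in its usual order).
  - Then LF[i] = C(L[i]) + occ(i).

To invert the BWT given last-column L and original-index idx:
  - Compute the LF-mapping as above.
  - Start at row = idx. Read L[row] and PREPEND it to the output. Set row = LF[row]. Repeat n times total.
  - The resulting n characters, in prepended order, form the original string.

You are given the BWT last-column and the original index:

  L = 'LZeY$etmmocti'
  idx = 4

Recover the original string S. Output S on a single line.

Answer: committeeYZL$

Derivation:
LF mapping: 1 3 5 2 0 6 11 8 9 10 4 12 7
Walk LF starting at row 4, prepending L[row]:
  step 1: row=4, L[4]='$', prepend. Next row=LF[4]=0
  step 2: row=0, L[0]='L', prepend. Next row=LF[0]=1
  step 3: row=1, L[1]='Z', prepend. Next row=LF[1]=3
  step 4: row=3, L[3]='Y', prepend. Next row=LF[3]=2
  step 5: row=2, L[2]='e', prepend. Next row=LF[2]=5
  step 6: row=5, L[5]='e', prepend. Next row=LF[5]=6
  step 7: row=6, L[6]='t', prepend. Next row=LF[6]=11
  step 8: row=11, L[11]='t', prepend. Next row=LF[11]=12
  step 9: row=12, L[12]='i', prepend. Next row=LF[12]=7
  step 10: row=7, L[7]='m', prepend. Next row=LF[7]=8
  step 11: row=8, L[8]='m', prepend. Next row=LF[8]=9
  step 12: row=9, L[9]='o', prepend. Next row=LF[9]=10
  step 13: row=10, L[10]='c', prepend. Next row=LF[10]=4
Reversed output: committeeYZL$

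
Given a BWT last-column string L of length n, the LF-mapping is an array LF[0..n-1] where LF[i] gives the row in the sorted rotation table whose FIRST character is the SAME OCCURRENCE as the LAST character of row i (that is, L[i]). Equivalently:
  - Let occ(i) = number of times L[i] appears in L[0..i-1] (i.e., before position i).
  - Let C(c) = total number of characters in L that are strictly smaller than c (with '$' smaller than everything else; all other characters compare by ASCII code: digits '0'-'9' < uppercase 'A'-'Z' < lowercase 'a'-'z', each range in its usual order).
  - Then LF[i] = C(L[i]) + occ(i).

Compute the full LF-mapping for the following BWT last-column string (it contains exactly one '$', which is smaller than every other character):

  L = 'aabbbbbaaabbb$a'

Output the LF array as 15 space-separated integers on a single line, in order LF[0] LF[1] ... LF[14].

Answer: 1 2 7 8 9 10 11 3 4 5 12 13 14 0 6

Derivation:
Char counts: '$':1, 'a':6, 'b':8
C (first-col start): C('$')=0, C('a')=1, C('b')=7
L[0]='a': occ=0, LF[0]=C('a')+0=1+0=1
L[1]='a': occ=1, LF[1]=C('a')+1=1+1=2
L[2]='b': occ=0, LF[2]=C('b')+0=7+0=7
L[3]='b': occ=1, LF[3]=C('b')+1=7+1=8
L[4]='b': occ=2, LF[4]=C('b')+2=7+2=9
L[5]='b': occ=3, LF[5]=C('b')+3=7+3=10
L[6]='b': occ=4, LF[6]=C('b')+4=7+4=11
L[7]='a': occ=2, LF[7]=C('a')+2=1+2=3
L[8]='a': occ=3, LF[8]=C('a')+3=1+3=4
L[9]='a': occ=4, LF[9]=C('a')+4=1+4=5
L[10]='b': occ=5, LF[10]=C('b')+5=7+5=12
L[11]='b': occ=6, LF[11]=C('b')+6=7+6=13
L[12]='b': occ=7, LF[12]=C('b')+7=7+7=14
L[13]='$': occ=0, LF[13]=C('$')+0=0+0=0
L[14]='a': occ=5, LF[14]=C('a')+5=1+5=6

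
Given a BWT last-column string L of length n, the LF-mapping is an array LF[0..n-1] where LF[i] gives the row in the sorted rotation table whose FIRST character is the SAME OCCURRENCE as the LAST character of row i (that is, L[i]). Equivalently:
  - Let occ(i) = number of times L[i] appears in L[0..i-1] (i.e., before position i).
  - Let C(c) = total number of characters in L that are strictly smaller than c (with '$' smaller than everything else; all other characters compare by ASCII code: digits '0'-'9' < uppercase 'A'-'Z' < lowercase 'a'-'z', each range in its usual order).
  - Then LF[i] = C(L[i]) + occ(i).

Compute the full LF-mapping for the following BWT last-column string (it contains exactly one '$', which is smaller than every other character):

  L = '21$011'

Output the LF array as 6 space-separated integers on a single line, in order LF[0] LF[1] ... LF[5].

Answer: 5 2 0 1 3 4

Derivation:
Char counts: '$':1, '0':1, '1':3, '2':1
C (first-col start): C('$')=0, C('0')=1, C('1')=2, C('2')=5
L[0]='2': occ=0, LF[0]=C('2')+0=5+0=5
L[1]='1': occ=0, LF[1]=C('1')+0=2+0=2
L[2]='$': occ=0, LF[2]=C('$')+0=0+0=0
L[3]='0': occ=0, LF[3]=C('0')+0=1+0=1
L[4]='1': occ=1, LF[4]=C('1')+1=2+1=3
L[5]='1': occ=2, LF[5]=C('1')+2=2+2=4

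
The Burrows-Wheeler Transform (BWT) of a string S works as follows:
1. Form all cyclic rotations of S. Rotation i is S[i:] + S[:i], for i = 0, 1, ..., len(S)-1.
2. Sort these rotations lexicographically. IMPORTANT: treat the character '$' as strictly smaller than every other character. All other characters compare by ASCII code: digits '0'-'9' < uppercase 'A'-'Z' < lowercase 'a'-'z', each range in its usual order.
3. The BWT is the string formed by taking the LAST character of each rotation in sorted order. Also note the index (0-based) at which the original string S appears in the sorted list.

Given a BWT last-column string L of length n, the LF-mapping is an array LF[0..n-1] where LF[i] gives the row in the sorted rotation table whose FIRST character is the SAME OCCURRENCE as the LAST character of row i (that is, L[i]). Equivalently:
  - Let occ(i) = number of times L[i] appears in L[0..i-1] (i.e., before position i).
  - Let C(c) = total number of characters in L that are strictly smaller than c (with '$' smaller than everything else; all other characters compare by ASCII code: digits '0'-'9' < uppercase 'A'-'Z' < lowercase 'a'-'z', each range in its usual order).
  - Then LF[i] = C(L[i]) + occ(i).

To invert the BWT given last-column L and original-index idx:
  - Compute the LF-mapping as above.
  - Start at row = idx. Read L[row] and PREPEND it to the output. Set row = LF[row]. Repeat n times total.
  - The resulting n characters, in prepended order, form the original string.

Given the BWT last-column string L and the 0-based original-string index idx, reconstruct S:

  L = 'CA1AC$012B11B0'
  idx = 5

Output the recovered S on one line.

LF mapping: 12 8 3 9 13 0 1 4 7 10 5 6 11 2
Walk LF starting at row 5, prepending L[row]:
  step 1: row=5, L[5]='$', prepend. Next row=LF[5]=0
  step 2: row=0, L[0]='C', prepend. Next row=LF[0]=12
  step 3: row=12, L[12]='B', prepend. Next row=LF[12]=11
  step 4: row=11, L[11]='1', prepend. Next row=LF[11]=6
  step 5: row=6, L[6]='0', prepend. Next row=LF[6]=1
  step 6: row=1, L[1]='A', prepend. Next row=LF[1]=8
  step 7: row=8, L[8]='2', prepend. Next row=LF[8]=7
  step 8: row=7, L[7]='1', prepend. Next row=LF[7]=4
  step 9: row=4, L[4]='C', prepend. Next row=LF[4]=13
  step 10: row=13, L[13]='0', prepend. Next row=LF[13]=2
  step 11: row=2, L[2]='1', prepend. Next row=LF[2]=3
  step 12: row=3, L[3]='A', prepend. Next row=LF[3]=9
  step 13: row=9, L[9]='B', prepend. Next row=LF[9]=10
  step 14: row=10, L[10]='1', prepend. Next row=LF[10]=5
Reversed output: 1BA10C12A01BC$

Answer: 1BA10C12A01BC$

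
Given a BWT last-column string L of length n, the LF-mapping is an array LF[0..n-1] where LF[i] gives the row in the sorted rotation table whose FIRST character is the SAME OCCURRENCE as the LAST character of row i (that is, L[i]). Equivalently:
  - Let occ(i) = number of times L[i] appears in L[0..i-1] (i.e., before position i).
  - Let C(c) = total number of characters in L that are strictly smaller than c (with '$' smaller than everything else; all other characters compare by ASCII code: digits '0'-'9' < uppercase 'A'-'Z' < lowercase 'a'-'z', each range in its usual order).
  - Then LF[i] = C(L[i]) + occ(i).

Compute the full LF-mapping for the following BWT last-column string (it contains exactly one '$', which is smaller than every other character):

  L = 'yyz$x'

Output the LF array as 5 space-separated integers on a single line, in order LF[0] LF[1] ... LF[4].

Char counts: '$':1, 'x':1, 'y':2, 'z':1
C (first-col start): C('$')=0, C('x')=1, C('y')=2, C('z')=4
L[0]='y': occ=0, LF[0]=C('y')+0=2+0=2
L[1]='y': occ=1, LF[1]=C('y')+1=2+1=3
L[2]='z': occ=0, LF[2]=C('z')+0=4+0=4
L[3]='$': occ=0, LF[3]=C('$')+0=0+0=0
L[4]='x': occ=0, LF[4]=C('x')+0=1+0=1

Answer: 2 3 4 0 1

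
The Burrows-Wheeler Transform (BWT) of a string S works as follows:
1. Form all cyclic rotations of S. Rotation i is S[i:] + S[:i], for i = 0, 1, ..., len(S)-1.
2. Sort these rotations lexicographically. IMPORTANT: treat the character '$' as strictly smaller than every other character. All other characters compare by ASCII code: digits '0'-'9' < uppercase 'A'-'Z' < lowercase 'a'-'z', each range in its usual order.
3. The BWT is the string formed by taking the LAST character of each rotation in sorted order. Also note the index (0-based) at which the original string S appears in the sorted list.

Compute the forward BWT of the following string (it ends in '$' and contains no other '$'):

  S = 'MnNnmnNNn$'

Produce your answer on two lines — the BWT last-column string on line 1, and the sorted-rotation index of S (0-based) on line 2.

Answer: n$nNnnNmMN
1

Derivation:
All 10 rotations (rotation i = S[i:]+S[:i]):
  rot[0] = MnNnmnNNn$
  rot[1] = nNnmnNNn$M
  rot[2] = NnmnNNn$Mn
  rot[3] = nmnNNn$MnN
  rot[4] = mnNNn$MnNn
  rot[5] = nNNn$MnNnm
  rot[6] = NNn$MnNnmn
  rot[7] = Nn$MnNnmnN
  rot[8] = n$MnNnmnNN
  rot[9] = $MnNnmnNNn
Sorted (with $ < everything):
  sorted[0] = $MnNnmnNNn  (last char: 'n')
  sorted[1] = MnNnmnNNn$  (last char: '$')
  sorted[2] = NNn$MnNnmn  (last char: 'n')
  sorted[3] = Nn$MnNnmnN  (last char: 'N')
  sorted[4] = NnmnNNn$Mn  (last char: 'n')
  sorted[5] = mnNNn$MnNn  (last char: 'n')
  sorted[6] = n$MnNnmnNN  (last char: 'N')
  sorted[7] = nNNn$MnNnm  (last char: 'm')
  sorted[8] = nNnmnNNn$M  (last char: 'M')
  sorted[9] = nmnNNn$MnN  (last char: 'N')
Last column: n$nNnnNmMN
Original string S is at sorted index 1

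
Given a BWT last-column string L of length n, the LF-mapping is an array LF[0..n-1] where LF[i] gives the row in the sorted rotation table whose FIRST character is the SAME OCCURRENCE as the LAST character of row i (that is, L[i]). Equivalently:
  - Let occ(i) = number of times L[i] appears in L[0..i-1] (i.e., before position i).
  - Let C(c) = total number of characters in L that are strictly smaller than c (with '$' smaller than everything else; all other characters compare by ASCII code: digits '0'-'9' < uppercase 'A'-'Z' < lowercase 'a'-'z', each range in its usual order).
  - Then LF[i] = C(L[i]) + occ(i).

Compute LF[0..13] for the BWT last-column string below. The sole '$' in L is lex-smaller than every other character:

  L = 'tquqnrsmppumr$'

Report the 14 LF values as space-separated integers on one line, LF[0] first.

Answer: 11 6 12 7 3 8 10 1 4 5 13 2 9 0

Derivation:
Char counts: '$':1, 'm':2, 'n':1, 'p':2, 'q':2, 'r':2, 's':1, 't':1, 'u':2
C (first-col start): C('$')=0, C('m')=1, C('n')=3, C('p')=4, C('q')=6, C('r')=8, C('s')=10, C('t')=11, C('u')=12
L[0]='t': occ=0, LF[0]=C('t')+0=11+0=11
L[1]='q': occ=0, LF[1]=C('q')+0=6+0=6
L[2]='u': occ=0, LF[2]=C('u')+0=12+0=12
L[3]='q': occ=1, LF[3]=C('q')+1=6+1=7
L[4]='n': occ=0, LF[4]=C('n')+0=3+0=3
L[5]='r': occ=0, LF[5]=C('r')+0=8+0=8
L[6]='s': occ=0, LF[6]=C('s')+0=10+0=10
L[7]='m': occ=0, LF[7]=C('m')+0=1+0=1
L[8]='p': occ=0, LF[8]=C('p')+0=4+0=4
L[9]='p': occ=1, LF[9]=C('p')+1=4+1=5
L[10]='u': occ=1, LF[10]=C('u')+1=12+1=13
L[11]='m': occ=1, LF[11]=C('m')+1=1+1=2
L[12]='r': occ=1, LF[12]=C('r')+1=8+1=9
L[13]='$': occ=0, LF[13]=C('$')+0=0+0=0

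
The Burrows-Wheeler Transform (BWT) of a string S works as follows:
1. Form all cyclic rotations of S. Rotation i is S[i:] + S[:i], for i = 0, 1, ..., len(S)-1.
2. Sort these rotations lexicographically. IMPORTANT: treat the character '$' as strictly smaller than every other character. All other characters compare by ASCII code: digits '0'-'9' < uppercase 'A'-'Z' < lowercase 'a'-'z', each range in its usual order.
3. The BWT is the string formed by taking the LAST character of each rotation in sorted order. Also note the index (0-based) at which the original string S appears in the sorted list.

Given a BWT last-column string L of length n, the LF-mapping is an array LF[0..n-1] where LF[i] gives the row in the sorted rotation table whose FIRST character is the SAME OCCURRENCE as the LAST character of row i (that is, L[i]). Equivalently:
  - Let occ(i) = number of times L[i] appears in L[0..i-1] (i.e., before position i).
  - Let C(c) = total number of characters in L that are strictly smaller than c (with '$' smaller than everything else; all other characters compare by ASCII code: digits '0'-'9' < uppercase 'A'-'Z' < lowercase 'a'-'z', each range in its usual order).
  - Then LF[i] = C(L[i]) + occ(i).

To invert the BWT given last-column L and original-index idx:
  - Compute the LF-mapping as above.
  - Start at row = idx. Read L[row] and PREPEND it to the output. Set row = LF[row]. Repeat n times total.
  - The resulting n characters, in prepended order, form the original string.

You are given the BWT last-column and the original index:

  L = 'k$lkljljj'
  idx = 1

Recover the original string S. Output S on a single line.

LF mapping: 4 0 6 5 7 1 8 2 3
Walk LF starting at row 1, prepending L[row]:
  step 1: row=1, L[1]='$', prepend. Next row=LF[1]=0
  step 2: row=0, L[0]='k', prepend. Next row=LF[0]=4
  step 3: row=4, L[4]='l', prepend. Next row=LF[4]=7
  step 4: row=7, L[7]='j', prepend. Next row=LF[7]=2
  step 5: row=2, L[2]='l', prepend. Next row=LF[2]=6
  step 6: row=6, L[6]='l', prepend. Next row=LF[6]=8
  step 7: row=8, L[8]='j', prepend. Next row=LF[8]=3
  step 8: row=3, L[3]='k', prepend. Next row=LF[3]=5
  step 9: row=5, L[5]='j', prepend. Next row=LF[5]=1
Reversed output: jkjlljlk$

Answer: jkjlljlk$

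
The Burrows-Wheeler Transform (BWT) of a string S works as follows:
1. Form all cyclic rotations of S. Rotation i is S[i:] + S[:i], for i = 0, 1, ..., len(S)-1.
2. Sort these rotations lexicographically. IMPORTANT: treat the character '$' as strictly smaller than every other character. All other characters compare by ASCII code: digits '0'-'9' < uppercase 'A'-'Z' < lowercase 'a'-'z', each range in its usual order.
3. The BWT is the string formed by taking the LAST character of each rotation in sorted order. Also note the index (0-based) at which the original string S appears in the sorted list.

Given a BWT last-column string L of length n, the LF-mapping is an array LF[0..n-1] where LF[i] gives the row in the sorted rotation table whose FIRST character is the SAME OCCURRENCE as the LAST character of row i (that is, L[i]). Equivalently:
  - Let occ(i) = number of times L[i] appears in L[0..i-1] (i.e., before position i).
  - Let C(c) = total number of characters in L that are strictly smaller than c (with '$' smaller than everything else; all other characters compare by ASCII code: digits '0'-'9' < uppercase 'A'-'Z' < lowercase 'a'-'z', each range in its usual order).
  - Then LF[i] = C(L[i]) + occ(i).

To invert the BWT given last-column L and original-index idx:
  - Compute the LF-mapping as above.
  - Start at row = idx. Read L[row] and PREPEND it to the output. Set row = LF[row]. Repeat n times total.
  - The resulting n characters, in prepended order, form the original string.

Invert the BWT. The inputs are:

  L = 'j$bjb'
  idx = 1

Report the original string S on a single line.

LF mapping: 3 0 1 4 2
Walk LF starting at row 1, prepending L[row]:
  step 1: row=1, L[1]='$', prepend. Next row=LF[1]=0
  step 2: row=0, L[0]='j', prepend. Next row=LF[0]=3
  step 3: row=3, L[3]='j', prepend. Next row=LF[3]=4
  step 4: row=4, L[4]='b', prepend. Next row=LF[4]=2
  step 5: row=2, L[2]='b', prepend. Next row=LF[2]=1
Reversed output: bbjj$

Answer: bbjj$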